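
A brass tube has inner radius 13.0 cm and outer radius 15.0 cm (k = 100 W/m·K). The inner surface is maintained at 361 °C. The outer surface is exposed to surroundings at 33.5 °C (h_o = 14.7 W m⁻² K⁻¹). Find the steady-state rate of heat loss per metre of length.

Treat each layer as a resistance in series:
  R'_brass = ln(0.150/0.130)/(2πk) = 0.1431/(2π·100) = 2.278×10^-4 m·K/W
  R'_conv,out = 1/(2πr h) = 1/(2π·0.150·14.7) = 0.07218 m·K/W
ΣR = 2.278×10^-4 + 0.07218 = 0.07241 m·K/W
Q' = ΔT/ΣR = (361 °C − 33.5 °C)/0.07241 = 4520 W/m

Q' = 4520 W/m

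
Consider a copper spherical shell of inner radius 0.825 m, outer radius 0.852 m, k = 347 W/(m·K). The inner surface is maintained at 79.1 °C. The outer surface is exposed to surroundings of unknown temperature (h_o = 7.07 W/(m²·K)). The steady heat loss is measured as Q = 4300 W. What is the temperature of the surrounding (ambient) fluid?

Series resistances:
  R_copper = (1/0.825 − 1/0.852)/(4πk) = 0.03841/(4π·347) = 8.809×10^-6 K/W
  R_conv,out = 1/(4πr²h) = 1/(4π·0.852²·7.07) = 0.01551 K/W
ΣR = 0.01551 K/W
ΔT = Q·ΣR = 4300 × 0.01551 = 66.69 K
Heat flows outward, so T_out = T_in − ΔT = 79.1 − 66.69 = 12.4 °C

T_out = 12.4 °C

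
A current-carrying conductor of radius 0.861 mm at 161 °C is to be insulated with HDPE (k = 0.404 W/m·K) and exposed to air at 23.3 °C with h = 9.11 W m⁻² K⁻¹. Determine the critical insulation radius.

r_cr = 4.43 cm

For a cylinder, r_cr = k_ins/h = 0.404/9.11 = 0.0443 m = 4.43 cm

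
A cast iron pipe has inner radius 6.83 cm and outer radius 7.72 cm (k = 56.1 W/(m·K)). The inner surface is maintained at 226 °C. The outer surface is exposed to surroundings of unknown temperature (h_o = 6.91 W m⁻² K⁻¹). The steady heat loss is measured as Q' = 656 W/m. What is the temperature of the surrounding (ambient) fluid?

T_out = 30.1 °C

Series resistances:
  R'_cast iron = ln(0.0772/0.0683)/(2πk) = 0.1225/(2π·56.1) = 3.475×10^-4 m·K/W
  R'_conv,out = 1/(2πr h) = 1/(2π·0.0772·6.91) = 0.2983 m·K/W
ΣR = 0.2987 m·K/W
ΔT = Q'·ΣR = 656 × 0.2987 = 195.9 K
Heat flows outward, so T_out = T_in − ΔT = 226 − 195.9 = 30.1 °C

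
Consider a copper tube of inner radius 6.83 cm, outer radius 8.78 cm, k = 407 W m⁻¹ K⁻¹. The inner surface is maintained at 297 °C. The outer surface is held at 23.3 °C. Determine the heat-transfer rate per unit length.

Q' = 2.79×10^6 W/m

Q' = 2πk·ΔT/ln(r₂/r₁) = 2π × 407 × 273.7 / ln(0.0878/0.0683) = 2.79×10^6 W/m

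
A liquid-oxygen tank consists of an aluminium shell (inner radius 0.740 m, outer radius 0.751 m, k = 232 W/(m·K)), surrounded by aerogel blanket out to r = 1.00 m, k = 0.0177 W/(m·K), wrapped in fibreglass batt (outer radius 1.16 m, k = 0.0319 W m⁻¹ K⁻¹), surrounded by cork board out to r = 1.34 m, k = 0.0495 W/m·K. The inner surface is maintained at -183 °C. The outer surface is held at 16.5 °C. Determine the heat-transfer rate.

Q = 98.7 W

Treat each layer as a resistance in series:
  R_aluminium = (1/0.740 − 1/0.751)/(4πk) = 0.01979/(4π·232) = 6.789×10^-6 K/W
  R_aerogel blanket = (1/0.751 − 1/1.00)/(4πk) = 0.3316/(4π·0.0177) = 1.491 K/W
  R_fibreglass batt = (1/1.00 − 1/1.16)/(4πk) = 0.1379/(4π·0.0319) = 0.3441 K/W
  R_cork board = (1/1.16 − 1/1.34)/(4πk) = 0.1158/(4π·0.0495) = 0.1862 K/W
ΣR = 6.789×10^-6 + 1.491 + 0.3441 + 0.1862 = 2.021 K/W
Q = ΔT/ΣR = (-183 °C − 16.5 °C)/2.021 = -98.7 W
(Negative Q ⇒ heat flows inward; heat gain = 98.7 W.)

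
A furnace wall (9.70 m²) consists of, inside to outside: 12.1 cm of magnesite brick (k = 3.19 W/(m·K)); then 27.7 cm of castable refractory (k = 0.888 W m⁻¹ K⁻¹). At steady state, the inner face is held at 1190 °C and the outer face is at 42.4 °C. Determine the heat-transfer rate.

Q = 31.8 kW

Treat each layer as a resistance in series:
  R_magnesite brick = L/(kA) = 0.121/(3.19·9.70) = 0.003910 K/W
  R_castable refractory = L/(kA) = 0.277/(0.888·9.70) = 0.03216 K/W
ΣR = 0.003910 + 0.03216 = 0.03607 K/W
Q = ΔT/ΣR = (1190 °C − 42.4 °C)/0.03607 = 31800 W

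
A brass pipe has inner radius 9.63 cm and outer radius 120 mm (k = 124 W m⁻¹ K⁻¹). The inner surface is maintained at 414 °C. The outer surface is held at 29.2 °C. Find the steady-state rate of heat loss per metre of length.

Q' = 2πk·ΔT/ln(r₂/r₁) = 2π × 124 × 384.8 / ln(0.120/0.0963) = 1.36×10^6 W/m

Q' = 1360 kW/m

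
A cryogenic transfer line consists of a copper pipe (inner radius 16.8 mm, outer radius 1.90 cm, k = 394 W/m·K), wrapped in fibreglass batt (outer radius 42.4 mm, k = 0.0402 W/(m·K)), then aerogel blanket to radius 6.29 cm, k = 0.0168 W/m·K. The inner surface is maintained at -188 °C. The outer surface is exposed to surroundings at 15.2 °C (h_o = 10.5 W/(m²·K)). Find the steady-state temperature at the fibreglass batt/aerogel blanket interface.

T = -97.7 °C

Treat each layer as a resistance in series:
  R'_copper = ln(0.0190/0.0168)/(2πk) = 0.1231/(2π·394) = 4.971×10^-5 m·K/W
  R'_fibreglass batt = ln(0.0424/0.0190)/(2πk) = 0.8027/(2π·0.0402) = 3.178 m·K/W
  R'_aerogel blanket = ln(0.0629/0.0424)/(2πk) = 0.3944/(2π·0.0168) = 3.736 m·K/W
  R'_conv,out = 1/(2πr h) = 1/(2π·0.0629·10.5) = 0.2410 m·K/W
ΣR = 4.971×10^-5 + 3.178 + 3.736 + 0.2410 = 7.155 m·K/W
Q' = ΔT/ΣR = (-188 °C − 15.2 °C)/7.155 = -28.40 W/m
From the inner boundary to the fibreglass batt/aerogel blanket interface, ΣR_partial = 3.178 m·K/W.
T_interface = T_in − Q'·ΣR_partial = -188 °C − (-28.40)(3.178) = -97.7 °C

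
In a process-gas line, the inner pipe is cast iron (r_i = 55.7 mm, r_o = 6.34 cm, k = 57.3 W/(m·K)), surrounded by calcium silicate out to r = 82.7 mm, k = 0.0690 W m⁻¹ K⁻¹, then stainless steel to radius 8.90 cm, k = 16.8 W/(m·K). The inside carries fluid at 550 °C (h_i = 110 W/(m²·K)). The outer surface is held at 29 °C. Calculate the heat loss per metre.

Q' = 814 W/m

Treat each layer as a resistance in series:
  R'_conv,in = 1/(2πr h) = 1/(2π·0.0557·110) = 0.02598 m·K/W
  R'_cast iron = ln(0.0634/0.0557)/(2πk) = 0.1295/(2π·57.3) = 3.597×10^-4 m·K/W
  R'_calcium silicate = ln(0.0827/0.0634)/(2πk) = 0.2658/(2π·0.0690) = 0.6130 m·K/W
  R'_stainless steel = ln(0.0890/0.0827)/(2πk) = 0.07342/(2π·16.8) = 6.955×10^-4 m·K/W
ΣR = 0.02598 + 3.597×10^-4 + 0.6130 + 6.955×10^-4 = 0.6400 m·K/W
Q' = ΔT/ΣR = (550 °C − 29 °C)/0.6400 = 814 W/m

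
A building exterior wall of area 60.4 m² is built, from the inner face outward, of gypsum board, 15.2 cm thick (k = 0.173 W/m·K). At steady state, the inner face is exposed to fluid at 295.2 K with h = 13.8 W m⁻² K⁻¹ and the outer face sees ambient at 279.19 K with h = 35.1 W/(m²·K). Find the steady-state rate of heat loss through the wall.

Q = 987 W

Treat each layer as a resistance in series:
  R_conv,in = 1/(hA) = 1/(13.8·60.4) = 0.001200 K/W
  R_gypsum board = L/(kA) = 0.152/(0.173·60.4) = 0.01455 K/W
  R_conv,out = 1/(hA) = 1/(35.1·60.4) = 4.717×10^-4 K/W
ΣR = 0.001200 + 0.01455 + 4.717×10^-4 = 0.01622 K/W
Q = ΔT/ΣR = (295.2 K − 279.19 K)/0.01622 = 987 W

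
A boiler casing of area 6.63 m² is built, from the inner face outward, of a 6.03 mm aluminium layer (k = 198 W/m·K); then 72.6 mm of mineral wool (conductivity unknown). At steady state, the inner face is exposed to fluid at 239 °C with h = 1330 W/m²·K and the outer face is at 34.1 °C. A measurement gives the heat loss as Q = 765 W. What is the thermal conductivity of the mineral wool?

k = 0.0409 W/m·K

ΣR = ΔT/Q = |239 − 34.1|/765 = 0.2678 K/W
Known resistances:
  R_conv,in = 1/(hA) = 1/(1330·6.63) = 1.134×10^-4 K/W
  R_aluminium = L/(kA) = 0.00603/(198·6.63) = 4.593×10^-6 K/W
R_mineral wool = ΣR − ΣR_known = 0.2678 − 1.180×10^-4 = 0.2677 K/W
L/(kA) = 0.2677 ⇒ k = 0.0726/(0.2677·6.63) = 0.0409 W/m·K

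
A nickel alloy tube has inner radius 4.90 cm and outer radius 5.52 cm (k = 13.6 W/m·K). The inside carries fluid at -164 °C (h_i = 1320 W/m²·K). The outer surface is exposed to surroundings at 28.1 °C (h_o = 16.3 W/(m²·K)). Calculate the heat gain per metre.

Q' = 1060 W/m

Resistance network (inner→outer):
  R'_conv,in = 1/(2πr h) = 1/(2π·0.0490·1320) = 0.002461 m·K/W
  R'_nickel alloy = ln(0.0552/0.0490)/(2πk) = 0.1191/(2π·13.6) = 0.001394 m·K/W
  R'_conv,out = 1/(2πr h) = 1/(2π·0.0552·16.3) = 0.1769 m·K/W
ΣR = 0.002461 + 0.001394 + 0.1769 = 0.1808 m·K/W
Q' = ΔT/ΣR = (-164 °C − 28.1 °C)/0.1808 = -1060 W/m
(Negative Q' ⇒ heat flows inward; heat gain = 1060 W/m.)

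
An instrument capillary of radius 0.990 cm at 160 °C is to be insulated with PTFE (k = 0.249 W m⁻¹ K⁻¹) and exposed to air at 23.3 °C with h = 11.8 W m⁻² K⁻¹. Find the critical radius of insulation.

For a cylinder, r_cr = k_ins/h = 0.249/11.8 = 0.0211 m = 2.11 cm

r_cr = 2.11 cm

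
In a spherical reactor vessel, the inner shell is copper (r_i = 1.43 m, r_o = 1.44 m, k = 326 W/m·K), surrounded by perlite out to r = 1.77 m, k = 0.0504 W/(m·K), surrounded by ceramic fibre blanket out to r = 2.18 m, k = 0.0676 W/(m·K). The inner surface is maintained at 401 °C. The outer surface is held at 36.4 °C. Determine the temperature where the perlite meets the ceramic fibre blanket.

T = 175 °C

Series thermal resistances, inner to outer:
  R_copper = (1/1.43 − 1/1.44)/(4πk) = 0.004856/(4π·326) = 1.185×10^-6 K/W
  R_perlite = (1/1.44 − 1/1.77)/(4πk) = 0.1295/(4π·0.0504) = 0.2044 K/W
  R_ceramic fibre blanket = (1/1.77 − 1/2.18)/(4πk) = 0.1063/(4π·0.0676) = 0.1251 K/W
ΣR = 1.185×10^-6 + 0.2044 + 0.1251 = 0.3295 K/W
Q = ΔT/ΣR = (401 °C − 36.4 °C)/0.3295 = 1107 W
From the inner boundary to the perlite/ceramic fibre blanket interface, ΣR_partial = 0.2044 K/W.
T_interface = T_in − Q·ΣR_partial = 401 °C − (1107)(0.2044) = 175 °C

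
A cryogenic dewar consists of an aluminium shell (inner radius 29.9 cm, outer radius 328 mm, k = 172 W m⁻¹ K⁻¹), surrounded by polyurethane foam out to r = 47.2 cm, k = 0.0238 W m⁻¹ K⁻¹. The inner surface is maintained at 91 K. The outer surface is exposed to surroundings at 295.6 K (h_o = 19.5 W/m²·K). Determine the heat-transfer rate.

Resistance network (inner→outer):
  R_aluminium = (1/0.299 − 1/0.328)/(4πk) = 0.2957/(4π·172) = 1.368×10^-4 K/W
  R_polyurethane foam = (1/0.328 − 1/0.472)/(4πk) = 0.9301/(4π·0.0238) = 3.110 K/W
  R_conv,out = 1/(4πr²h) = 1/(4π·0.472²·19.5) = 0.01832 K/W
ΣR = 1.368×10^-4 + 3.110 + 0.01832 = 3.128 K/W
Q = ΔT/ΣR = (91 K − 295.6 K)/3.128 = -65.4 W
(Negative Q ⇒ heat flows inward; heat gain = 65.4 W.)

Q = 65.4 W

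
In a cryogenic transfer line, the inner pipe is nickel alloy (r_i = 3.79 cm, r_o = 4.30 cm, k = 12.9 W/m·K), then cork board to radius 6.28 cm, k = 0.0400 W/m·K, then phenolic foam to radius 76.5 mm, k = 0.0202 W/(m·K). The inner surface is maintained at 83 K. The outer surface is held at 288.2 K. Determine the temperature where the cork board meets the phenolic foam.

Series thermal resistances, inner to outer:
  R'_nickel alloy = ln(0.0430/0.0379)/(2πk) = 0.1262/(2π·12.9) = 0.001558 m·K/W
  R'_cork board = ln(0.0628/0.0430)/(2πk) = 0.3788/(2π·0.0400) = 1.507 m·K/W
  R'_phenolic foam = ln(0.0765/0.0628)/(2πk) = 0.1973/(2π·0.0202) = 1.555 m·K/W
ΣR = 0.001558 + 1.507 + 1.555 = 3.064 m·K/W
Q' = ΔT/ΣR = (83 K − 288.2 K)/3.064 = -66.97 W/m
From the inner boundary to the cork board/phenolic foam interface, ΣR_partial = 1.509 m·K/W.
T_interface = T_in − Q'·ΣR_partial = 83 K − (-66.97)(1.509) = 184.1 K

T = 184.1 K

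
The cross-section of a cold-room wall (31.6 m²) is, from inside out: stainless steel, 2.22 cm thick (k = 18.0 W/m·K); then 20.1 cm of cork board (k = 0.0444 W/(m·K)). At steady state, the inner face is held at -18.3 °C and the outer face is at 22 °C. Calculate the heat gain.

Resistance network (inner→outer):
  R_stainless steel = L/(kA) = 0.0222/(18.0·31.6) = 3.903×10^-5 K/W
  R_cork board = L/(kA) = 0.201/(0.0444·31.6) = 0.1433 K/W
ΣR = 3.903×10^-5 + 0.1433 = 0.1433 K/W
Q = ΔT/ΣR = (-18.3 °C − 22 °C)/0.1433 = -281 W
(Negative Q ⇒ heat flows inward; heat gain = 281 W.)

Q = 281 W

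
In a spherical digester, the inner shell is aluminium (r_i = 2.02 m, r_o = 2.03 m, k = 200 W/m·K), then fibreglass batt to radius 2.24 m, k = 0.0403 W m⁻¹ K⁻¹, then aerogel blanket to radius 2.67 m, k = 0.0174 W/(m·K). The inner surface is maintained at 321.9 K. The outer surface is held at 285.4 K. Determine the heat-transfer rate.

Series thermal resistances, inner to outer:
  R_aluminium = (1/2.02 − 1/2.03)/(4πk) = 0.002439/(4π·200) = 9.703×10^-7 K/W
  R_fibreglass batt = (1/2.03 − 1/2.24)/(4πk) = 0.04618/(4π·0.0403) = 0.09119 K/W
  R_aerogel blanket = (1/2.24 − 1/2.67)/(4πk) = 0.07190/(4π·0.0174) = 0.3288 K/W
ΣR = 9.703×10^-7 + 0.09119 + 0.3288 = 0.4200 K/W
Q = ΔT/ΣR = (321.9 K − 285.4 K)/0.4200 = 86.9 W

Q = 86.9 W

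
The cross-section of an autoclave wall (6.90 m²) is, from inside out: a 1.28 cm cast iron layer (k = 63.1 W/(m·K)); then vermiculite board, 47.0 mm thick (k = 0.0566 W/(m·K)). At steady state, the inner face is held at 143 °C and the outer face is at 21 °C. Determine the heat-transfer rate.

Q = 1010 W

Series thermal resistances, inner to outer:
  R_cast iron = L/(kA) = 0.0128/(63.1·6.90) = 2.940×10^-5 K/W
  R_vermiculite board = L/(kA) = 0.0470/(0.0566·6.90) = 0.1203 K/W
ΣR = 2.940×10^-5 + 0.1203 = 0.1203 K/W
Q = ΔT/ΣR = (143 °C − 21 °C)/0.1203 = 1010 W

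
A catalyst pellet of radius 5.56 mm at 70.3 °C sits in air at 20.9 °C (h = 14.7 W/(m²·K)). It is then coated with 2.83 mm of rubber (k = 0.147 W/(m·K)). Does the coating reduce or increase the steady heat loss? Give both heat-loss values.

increases: 0.282 → 0.450 W

Critical radius for a sphere: r_cr = 2k/h = 0.0200 m = 2.00 cm.
Outer radius after coating: r₂ = 0.00556 + 0.00283 = 0.00839 m.
Since r₁ < r_cr and r₂ ≤ r_cr, the coating moves toward the maximum at r_cr — heat loss rises.
Bare: R = 1/(4πr₁²h) = 175.1 K/W; Q = 49.4/175.1 = 0.282 W.
Coated: R = R_cond + R_conv = 109.7 K/W; Q = 49.4/109.7 = 0.450 W.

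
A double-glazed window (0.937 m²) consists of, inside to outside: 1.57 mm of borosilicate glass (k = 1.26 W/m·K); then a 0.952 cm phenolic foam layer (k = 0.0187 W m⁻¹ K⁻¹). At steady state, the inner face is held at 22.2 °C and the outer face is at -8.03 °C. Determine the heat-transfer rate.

Treat each layer as a resistance in series:
  R_borosilicate glass = L/(kA) = 0.00157/(1.26·0.937) = 0.001330 K/W
  R_phenolic foam = L/(kA) = 0.00952/(0.0187·0.937) = 0.5433 K/W
ΣR = 0.001330 + 0.5433 = 0.5446 K/W
Q = ΔT/ΣR = (22.2 °C − -8.03 °C)/0.5446 = 55.5 W

Q = 55.5 W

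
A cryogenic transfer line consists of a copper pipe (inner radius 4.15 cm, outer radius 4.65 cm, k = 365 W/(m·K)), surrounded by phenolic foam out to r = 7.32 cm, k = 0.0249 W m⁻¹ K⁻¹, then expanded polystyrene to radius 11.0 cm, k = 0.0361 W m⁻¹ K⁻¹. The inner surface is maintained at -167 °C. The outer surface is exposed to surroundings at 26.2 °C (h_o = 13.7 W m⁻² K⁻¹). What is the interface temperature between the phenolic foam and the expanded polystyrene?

Resistance network (inner→outer):
  R'_copper = ln(0.0465/0.0415)/(2πk) = 0.1138/(2π·365) = 4.960×10^-5 m·K/W
  R'_phenolic foam = ln(0.0732/0.0465)/(2πk) = 0.4537/(2π·0.0249) = 2.900 m·K/W
  R'_expanded polystyrene = ln(0.110/0.0732)/(2πk) = 0.4073/(2π·0.0361) = 1.796 m·K/W
  R'_conv,out = 1/(2πr h) = 1/(2π·0.110·13.7) = 0.1056 m·K/W
ΣR = 4.960×10^-5 + 2.900 + 1.796 + 0.1056 = 4.802 m·K/W
Q' = ΔT/ΣR = (-167 °C − 26.2 °C)/4.802 = -40.23 W/m
From the inner boundary to the phenolic foam/expanded polystyrene interface, ΣR_partial = 2.900 m·K/W.
T_interface = T_in − Q'·ΣR_partial = -167 °C − (-40.23)(2.900) = -50.3 °C

T = -50.3 °C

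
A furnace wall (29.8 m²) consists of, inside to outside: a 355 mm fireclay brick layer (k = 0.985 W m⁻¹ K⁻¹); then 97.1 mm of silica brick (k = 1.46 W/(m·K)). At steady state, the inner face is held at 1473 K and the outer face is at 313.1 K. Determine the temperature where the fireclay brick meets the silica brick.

Resistance network (inner→outer):
  R_fireclay brick = L/(kA) = 0.355/(0.985·29.8) = 0.01209 K/W
  R_silica brick = L/(kA) = 0.0971/(1.46·29.8) = 0.002232 K/W
ΣR = 0.01209 + 0.002232 = 0.01432 K/W
Q = ΔT/ΣR = (1473 K − 313.1 K)/0.01432 = 81000 W
From the inner boundary to the fireclay brick/silica brick interface, ΣR_partial = 0.01209 K/W.
T_interface = T_in − Q·ΣR_partial = 1473 K − (81000)(0.01209) = 494 K

T = 494 K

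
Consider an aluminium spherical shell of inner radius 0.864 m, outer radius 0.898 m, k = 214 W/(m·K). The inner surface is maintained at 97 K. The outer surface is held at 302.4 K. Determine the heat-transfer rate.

Q = 4πk·ΔT/(1/r₁ − 1/r₂) = 4π × 214 × 205.4 / (1/0.864 − 1/0.898) = 1.26×10^7 W

Q = 12600 kW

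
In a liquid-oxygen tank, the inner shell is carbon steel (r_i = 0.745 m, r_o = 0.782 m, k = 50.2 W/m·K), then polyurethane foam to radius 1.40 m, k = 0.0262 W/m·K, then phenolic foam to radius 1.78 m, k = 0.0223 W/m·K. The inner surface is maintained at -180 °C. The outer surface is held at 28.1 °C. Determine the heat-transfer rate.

Q = 92.1 W

Series thermal resistances, inner to outer:
  R_carbon steel = (1/0.745 − 1/0.782)/(4πk) = 0.06351/(4π·50.2) = 1.007×10^-4 K/W
  R_polyurethane foam = (1/0.782 − 1/1.40)/(4πk) = 0.5645/(4π·0.0262) = 1.715 K/W
  R_phenolic foam = (1/1.40 − 1/1.78)/(4πk) = 0.1525/(4π·0.0223) = 0.5442 K/W
ΣR = 1.007×10^-4 + 1.715 + 0.5442 = 2.259 K/W
Q = ΔT/ΣR = (-180 °C − 28.1 °C)/2.259 = -92.1 W
(Negative Q ⇒ heat flows inward; heat gain = 92.1 W.)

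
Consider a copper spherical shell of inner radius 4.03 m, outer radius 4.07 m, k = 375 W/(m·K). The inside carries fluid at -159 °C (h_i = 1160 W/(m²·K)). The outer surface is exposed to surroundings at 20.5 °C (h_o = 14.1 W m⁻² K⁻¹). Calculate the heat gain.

Resistance network (inner→outer):
  R_conv,in = 1/(4πr²h) = 1/(4π·4.03²·1160) = 4.224×10^-6 K/W
  R_copper = (1/4.03 − 1/4.07)/(4πk) = 0.002439/(4π·375) = 5.175×10^-7 K/W
  R_conv,out = 1/(4πr²h) = 1/(4π·4.07²·14.1) = 3.407×10^-4 K/W
ΣR = 4.224×10^-6 + 5.175×10^-7 + 3.407×10^-4 = 3.454×10^-4 K/W
Q = ΔT/ΣR = (-159 °C − 20.5 °C)/3.454×10^-4 = -5.20×10^5 W
(Negative Q ⇒ heat flows inward; heat gain = 5.20×10^5 W.)

Q = 520 kW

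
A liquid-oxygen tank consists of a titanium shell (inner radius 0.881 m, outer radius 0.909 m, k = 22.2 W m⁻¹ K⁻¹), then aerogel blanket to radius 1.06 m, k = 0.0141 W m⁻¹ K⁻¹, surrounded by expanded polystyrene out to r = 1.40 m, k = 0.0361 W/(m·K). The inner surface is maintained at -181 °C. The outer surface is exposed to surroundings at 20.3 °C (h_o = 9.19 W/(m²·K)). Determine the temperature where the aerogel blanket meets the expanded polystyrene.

T = -53.3 °C

Treat each layer as a resistance in series:
  R_titanium = (1/0.881 − 1/0.909)/(4πk) = 0.03496/(4π·22.2) = 1.253×10^-4 K/W
  R_aerogel blanket = (1/0.909 − 1/1.06)/(4πk) = 0.1567/(4π·0.0141) = 0.8845 K/W
  R_expanded polystyrene = (1/1.06 − 1/1.40)/(4πk) = 0.2291/(4π·0.0361) = 0.5050 K/W
  R_conv,out = 1/(4πr²h) = 1/(4π·1.40²·9.19) = 0.004418 K/W
ΣR = 1.253×10^-4 + 0.8845 + 0.5050 + 0.004418 = 1.394 K/W
Q = ΔT/ΣR = (-181 °C − 20.3 °C)/1.394 = -144.4 W
From the inner boundary to the aerogel blanket/expanded polystyrene interface, ΣR_partial = 0.8846 K/W.
T_interface = T_in − Q·ΣR_partial = -181 °C − (-144.4)(0.8846) = -53.3 °C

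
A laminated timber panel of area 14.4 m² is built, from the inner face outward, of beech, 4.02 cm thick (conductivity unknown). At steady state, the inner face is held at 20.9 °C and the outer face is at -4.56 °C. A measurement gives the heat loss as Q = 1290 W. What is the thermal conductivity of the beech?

k = 0.141 W/m·K

ΣR = ΔT/Q = |20.9 − -4.56|/1290 = 0.01974 K/W
L/(kA) = 0.01974 ⇒ k = 0.0402/(0.01974·14.4) = 0.141 W/m·K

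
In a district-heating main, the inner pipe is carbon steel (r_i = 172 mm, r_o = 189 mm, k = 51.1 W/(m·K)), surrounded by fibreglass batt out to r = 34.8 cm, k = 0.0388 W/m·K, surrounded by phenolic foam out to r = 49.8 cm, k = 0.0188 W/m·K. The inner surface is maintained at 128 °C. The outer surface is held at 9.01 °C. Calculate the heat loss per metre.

Resistance network (inner→outer):
  R'_carbon steel = ln(0.189/0.172)/(2πk) = 0.09425/(2π·51.1) = 2.936×10^-4 m·K/W
  R'_fibreglass batt = ln(0.348/0.189)/(2πk) = 0.6105/(2π·0.0388) = 2.504 m·K/W
  R'_phenolic foam = ln(0.498/0.348)/(2πk) = 0.3584/(2π·0.0188) = 3.034 m·K/W
ΣR = 2.936×10^-4 + 2.504 + 3.034 = 5.538 m·K/W
Q' = ΔT/ΣR = (128 °C − 9.01 °C)/5.538 = 21.5 W/m

Q' = 21.5 W/m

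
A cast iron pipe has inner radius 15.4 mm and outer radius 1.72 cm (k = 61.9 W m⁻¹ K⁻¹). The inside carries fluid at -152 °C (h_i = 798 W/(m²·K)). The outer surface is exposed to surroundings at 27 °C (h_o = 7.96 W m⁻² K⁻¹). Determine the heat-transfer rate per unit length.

Q' = 152 W/m

Treat each layer as a resistance in series:
  R'_conv,in = 1/(2πr h) = 1/(2π·0.0154·798) = 0.01295 m·K/W
  R'_cast iron = ln(0.0172/0.0154)/(2πk) = 0.1105/(2π·61.9) = 2.842×10^-4 m·K/W
  R'_conv,out = 1/(2πr h) = 1/(2π·0.0172·7.96) = 1.162 m·K/W
ΣR = 0.01295 + 2.842×10^-4 + 1.162 = 1.175 m·K/W
Q' = ΔT/ΣR = (-152 °C − 27 °C)/1.175 = -152 W/m
(Negative Q' ⇒ heat flows inward; heat gain = 152 W/m.)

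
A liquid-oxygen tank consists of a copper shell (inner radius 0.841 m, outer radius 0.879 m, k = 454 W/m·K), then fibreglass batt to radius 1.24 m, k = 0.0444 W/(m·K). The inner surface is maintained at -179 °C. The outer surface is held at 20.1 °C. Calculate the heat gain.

Series thermal resistances, inner to outer:
  R_copper = (1/0.841 − 1/0.879)/(4πk) = 0.05140/(4π·454) = 9.010×10^-6 K/W
  R_fibreglass batt = (1/0.879 − 1/1.24)/(4πk) = 0.3312/(4π·0.0444) = 0.5936 K/W
ΣR = 9.010×10^-6 + 0.5936 = 0.5936 K/W
Q = ΔT/ΣR = (-179 °C − 20.1 °C)/0.5936 = -335 W
(Negative Q ⇒ heat flows inward; heat gain = 335 W.)

Q = 335 W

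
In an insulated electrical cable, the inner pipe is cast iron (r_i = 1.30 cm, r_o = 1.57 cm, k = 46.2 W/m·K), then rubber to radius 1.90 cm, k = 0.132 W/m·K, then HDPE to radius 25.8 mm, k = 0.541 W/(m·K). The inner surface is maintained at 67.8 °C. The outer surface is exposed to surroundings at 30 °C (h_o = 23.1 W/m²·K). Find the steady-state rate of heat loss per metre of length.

Q' = 64.3 W/m

Series thermal resistances, inner to outer:
  R'_cast iron = ln(0.0157/0.0130)/(2πk) = 0.1887/(2π·46.2) = 6.501×10^-4 m·K/W
  R'_rubber = ln(0.0190/0.0157)/(2πk) = 0.1908/(2π·0.132) = 0.2300 m·K/W
  R'_HDPE = ln(0.0258/0.0190)/(2πk) = 0.3059/(2π·0.541) = 0.09000 m·K/W
  R'_conv,out = 1/(2πr h) = 1/(2π·0.0258·23.1) = 0.2670 m·K/W
ΣR = 6.501×10^-4 + 0.2300 + 0.09000 + 0.2670 = 0.5877 m·K/W
Q' = ΔT/ΣR = (67.8 °C − 30 °C)/0.5877 = 64.3 W/m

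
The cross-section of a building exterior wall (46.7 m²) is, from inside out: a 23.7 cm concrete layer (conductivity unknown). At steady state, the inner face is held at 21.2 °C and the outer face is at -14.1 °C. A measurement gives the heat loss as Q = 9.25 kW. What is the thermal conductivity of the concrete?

ΣR = ΔT/Q = |21.2 − -14.1|/9250 = 0.003816 K/W
L/(kA) = 0.003816 ⇒ k = 0.237/(0.003816·46.7) = 1.33 W/m·K

k = 1.33 W/m·K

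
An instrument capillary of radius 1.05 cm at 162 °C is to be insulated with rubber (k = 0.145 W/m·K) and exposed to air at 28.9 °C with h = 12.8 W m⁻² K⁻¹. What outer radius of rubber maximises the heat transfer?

r_cr = 1.13 cm

For a cylinder, r_cr = k_ins/h = 0.145/12.8 = 0.0113 m = 1.13 cm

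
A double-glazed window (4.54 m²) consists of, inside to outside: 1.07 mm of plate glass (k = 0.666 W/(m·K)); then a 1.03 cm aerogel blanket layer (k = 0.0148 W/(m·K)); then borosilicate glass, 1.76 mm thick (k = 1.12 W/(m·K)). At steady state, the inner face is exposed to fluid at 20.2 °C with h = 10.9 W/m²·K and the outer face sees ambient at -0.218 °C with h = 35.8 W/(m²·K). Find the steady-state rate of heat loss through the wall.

Series thermal resistances, inner to outer:
  R_conv,in = 1/(hA) = 1/(10.9·4.54) = 0.02021 K/W
  R_plate glass = L/(kA) = 0.00107/(0.666·4.54) = 3.539×10^-4 K/W
  R_aerogel blanket = L/(kA) = 0.0103/(0.0148·4.54) = 0.1533 K/W
  R_borosilicate glass = L/(kA) = 0.00176/(1.12·4.54) = 3.461×10^-4 K/W
  R_conv,out = 1/(hA) = 1/(35.8·4.54) = 0.006153 K/W
ΣR = 0.02021 + 3.539×10^-4 + 0.1533 + 3.461×10^-4 + 0.006153 = 0.1804 K/W
Q = ΔT/ΣR = (20.2 °C − -0.218 °C)/0.1804 = 113 W

Q = 113 W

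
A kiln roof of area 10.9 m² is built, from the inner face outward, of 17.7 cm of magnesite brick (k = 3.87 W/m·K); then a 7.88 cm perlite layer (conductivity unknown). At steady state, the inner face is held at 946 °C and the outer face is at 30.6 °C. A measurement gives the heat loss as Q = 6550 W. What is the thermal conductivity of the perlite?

ΣR = ΔT/Q = |946 − 30.6|/6550 = 0.1398 K/W
Known resistances:
  R_magnesite brick = L/(kA) = 0.177/(3.87·10.9) = 0.004196 K/W
R_perlite = ΣR − ΣR_known = 0.1398 − 0.004196 = 0.1356 K/W
L/(kA) = 0.1356 ⇒ k = 0.0788/(0.1356·10.9) = 0.0533 W/m·K

k = 0.0533 W/m·K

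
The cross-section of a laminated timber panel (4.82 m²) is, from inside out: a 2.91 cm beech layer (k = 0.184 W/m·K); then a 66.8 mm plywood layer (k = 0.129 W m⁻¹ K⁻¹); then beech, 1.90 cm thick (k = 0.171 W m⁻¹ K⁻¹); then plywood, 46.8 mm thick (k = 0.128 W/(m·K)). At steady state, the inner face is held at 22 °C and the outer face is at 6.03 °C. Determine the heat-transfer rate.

Series thermal resistances, inner to outer:
  R_beech = L/(kA) = 0.0291/(0.184·4.82) = 0.03281 K/W
  R_plywood = L/(kA) = 0.0668/(0.129·4.82) = 0.1074 K/W
  R_beech = L/(kA) = 0.0190/(0.171·4.82) = 0.02305 K/W
  R_plywood = L/(kA) = 0.0468/(0.128·4.82) = 0.07586 K/W
ΣR = 0.03281 + 0.1074 + 0.02305 + 0.07586 = 0.2391 K/W
Q = ΔT/ΣR = (22 °C − 6.03 °C)/0.2391 = 66.8 W

Q = 66.8 W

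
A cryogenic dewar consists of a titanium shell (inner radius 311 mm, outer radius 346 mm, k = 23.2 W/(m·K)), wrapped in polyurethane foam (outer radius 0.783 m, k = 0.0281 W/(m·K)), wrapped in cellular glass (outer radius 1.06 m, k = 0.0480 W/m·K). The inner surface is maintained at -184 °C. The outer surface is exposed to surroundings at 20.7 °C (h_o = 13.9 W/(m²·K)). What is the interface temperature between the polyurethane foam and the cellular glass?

T = -1.6 °C

Treat each layer as a resistance in series:
  R_titanium = (1/0.311 − 1/0.346)/(4πk) = 0.3253/(4π·23.2) = 0.001116 K/W
  R_polyurethane foam = (1/0.346 − 1/0.783)/(4πk) = 1.613/(4π·0.0281) = 4.568 K/W
  R_cellular glass = (1/0.783 − 1/1.06)/(4πk) = 0.3337/(4π·0.0480) = 0.5533 K/W
  R_conv,out = 1/(4πr²h) = 1/(4π·1.06²·13.9) = 0.005095 K/W
ΣR = 0.001116 + 4.568 + 0.5533 + 0.005095 = 5.128 K/W
Q = ΔT/ΣR = (-184 °C − 20.7 °C)/5.128 = -39.92 W
From the inner boundary to the polyurethane foam/cellular glass interface, ΣR_partial = 4.569 K/W.
T_interface = T_in − Q·ΣR_partial = -184 °C − (-39.92)(4.569) = -1.6 °C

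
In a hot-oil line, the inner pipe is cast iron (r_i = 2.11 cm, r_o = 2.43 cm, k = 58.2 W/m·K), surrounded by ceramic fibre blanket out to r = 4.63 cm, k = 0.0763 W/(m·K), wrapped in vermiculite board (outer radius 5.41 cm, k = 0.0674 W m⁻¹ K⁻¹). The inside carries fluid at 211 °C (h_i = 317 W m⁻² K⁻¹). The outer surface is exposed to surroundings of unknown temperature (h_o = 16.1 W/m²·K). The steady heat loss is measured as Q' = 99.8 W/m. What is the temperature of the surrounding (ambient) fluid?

T_out = 19.5 °C

Sum the resistances:
  R'_conv,in = 1/(2πr h) = 1/(2π·0.0211·317) = 0.02379 m·K/W
  R'_cast iron = ln(0.0243/0.0211)/(2πk) = 0.1412/(2π·58.2) = 3.861×10^-4 m·K/W
  R'_ceramic fibre blanket = ln(0.0463/0.0243)/(2πk) = 0.6447/(2π·0.0763) = 1.345 m·K/W
  R'_vermiculite board = ln(0.0541/0.0463)/(2πk) = 0.1557/(2π·0.0674) = 0.3676 m·K/W
  R'_conv,out = 1/(2πr h) = 1/(2π·0.0541·16.1) = 0.1827 m·K/W
ΣR = 1.919 m·K/W
ΔT = Q'·ΣR = 99.8 × 1.919 = 191.5 K
Heat flows outward, so T_out = T_in − ΔT = 211 − 191.5 = 19.5 °C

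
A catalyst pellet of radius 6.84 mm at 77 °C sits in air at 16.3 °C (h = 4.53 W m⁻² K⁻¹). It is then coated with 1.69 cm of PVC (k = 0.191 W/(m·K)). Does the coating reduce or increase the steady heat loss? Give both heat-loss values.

increases: 0.162 → 0.814 W

Critical radius for a sphere: r_cr = 2k/h = 0.0843 m = 8.43 cm.
Outer radius after coating: r₂ = 0.00684 + 0.0169 = 0.02374 m.
Since r₁ < r_cr and r₂ ≤ r_cr, the coating moves toward the maximum at r_cr — heat loss rises.
Bare: R = 1/(4πr₁²h) = 375.5 K/W; Q = 60.7/375.5 = 0.162 W.
Coated: R = R_cond + R_conv = 74.53 K/W; Q = 60.7/74.53 = 0.814 W.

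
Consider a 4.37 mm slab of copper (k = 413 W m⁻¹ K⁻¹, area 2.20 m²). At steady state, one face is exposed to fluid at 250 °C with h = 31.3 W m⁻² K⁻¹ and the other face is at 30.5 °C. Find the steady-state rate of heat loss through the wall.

Series thermal resistances, inner to outer:
  R_conv,in = 1/(hA) = 1/(31.3·2.20) = 0.01452 K/W
  R_copper = L/(kA) = 0.00437/(413·2.20) = 4.810×10^-6 K/W
ΣR = 0.01452 + 4.810×10^-6 = 0.01452 K/W
Q = ΔT/ΣR = (250 °C − 30.5 °C)/0.01452 = 15100 W

Q = 15.1 kW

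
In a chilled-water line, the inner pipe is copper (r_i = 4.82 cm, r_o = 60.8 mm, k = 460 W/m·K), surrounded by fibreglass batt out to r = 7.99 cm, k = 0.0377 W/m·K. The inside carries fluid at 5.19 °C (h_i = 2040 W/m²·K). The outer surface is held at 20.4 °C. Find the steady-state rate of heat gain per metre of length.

Series thermal resistances, inner to outer:
  R'_conv,in = 1/(2πr h) = 1/(2π·0.0482·2040) = 0.001619 m·K/W
  R'_copper = ln(0.0608/0.0482)/(2πk) = 0.2322/(2π·460) = 8.035×10^-5 m·K/W
  R'_fibreglass batt = ln(0.0799/0.0608)/(2πk) = 0.2732/(2π·0.0377) = 1.153 m·K/W
ΣR = 0.001619 + 8.035×10^-5 + 1.153 = 1.155 m·K/W
Q' = ΔT/ΣR = (5.19 °C − 20.4 °C)/1.155 = -13.2 W/m
(Negative Q' ⇒ heat flows inward; heat gain = 13.2 W/m.)

Q' = 13.2 W/m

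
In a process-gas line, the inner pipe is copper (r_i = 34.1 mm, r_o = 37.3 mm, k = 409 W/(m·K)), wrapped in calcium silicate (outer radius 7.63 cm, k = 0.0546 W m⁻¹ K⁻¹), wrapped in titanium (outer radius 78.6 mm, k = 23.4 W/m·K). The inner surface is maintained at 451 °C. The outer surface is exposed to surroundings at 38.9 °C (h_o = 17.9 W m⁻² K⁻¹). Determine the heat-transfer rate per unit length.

Series thermal resistances, inner to outer:
  R'_copper = ln(0.0373/0.0341)/(2πk) = 0.08970/(2π·409) = 3.490×10^-5 m·K/W
  R'_calcium silicate = ln(0.0763/0.0373)/(2πk) = 0.7157/(2π·0.0546) = 2.086 m·K/W
  R'_titanium = ln(0.0786/0.0763)/(2πk) = 0.02970/(2π·23.4) = 2.020×10^-4 m·K/W
  R'_conv,out = 1/(2πr h) = 1/(2π·0.0786·17.9) = 0.1131 m·K/W
ΣR = 3.490×10^-5 + 2.086 + 2.020×10^-4 + 0.1131 = 2.199 m·K/W
Q' = ΔT/ΣR = (451 °C − 38.9 °C)/2.199 = 187 W/m

Q' = 187 W/m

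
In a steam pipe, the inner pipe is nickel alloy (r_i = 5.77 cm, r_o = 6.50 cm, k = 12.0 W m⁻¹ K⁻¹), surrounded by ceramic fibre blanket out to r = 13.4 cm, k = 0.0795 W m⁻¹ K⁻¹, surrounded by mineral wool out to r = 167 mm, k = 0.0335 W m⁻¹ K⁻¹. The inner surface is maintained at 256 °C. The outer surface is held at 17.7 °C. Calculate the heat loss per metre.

Treat each layer as a resistance in series:
  R'_nickel alloy = ln(0.0650/0.0577)/(2πk) = 0.1191/(2π·12.0) = 0.001580 m·K/W
  R'_ceramic fibre blanket = ln(0.134/0.0650)/(2πk) = 0.7235/(2π·0.0795) = 1.448 m·K/W
  R'_mineral wool = ln(0.167/0.134)/(2πk) = 0.2202/(2π·0.0335) = 1.046 m·K/W
ΣR = 0.001580 + 1.448 + 1.046 = 2.496 m·K/W
Q' = ΔT/ΣR = (256 °C − 17.7 °C)/2.496 = 95.5 W/m

Q' = 95.5 W/m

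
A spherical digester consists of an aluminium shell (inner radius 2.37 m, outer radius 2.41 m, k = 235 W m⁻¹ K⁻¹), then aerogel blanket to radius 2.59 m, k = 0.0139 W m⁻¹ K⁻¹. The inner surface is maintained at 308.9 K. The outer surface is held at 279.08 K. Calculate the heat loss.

Q = 181 W

Resistance network (inner→outer):
  R_aluminium = (1/2.37 − 1/2.41)/(4πk) = 0.007003/(4π·235) = 2.371×10^-6 K/W
  R_aerogel blanket = (1/2.41 − 1/2.59)/(4πk) = 0.02884/(4π·0.0139) = 0.1651 K/W
ΣR = 2.371×10^-6 + 0.1651 = 0.1651 K/W
Q = ΔT/ΣR = (308.9 K − 279.08 K)/0.1651 = 181 W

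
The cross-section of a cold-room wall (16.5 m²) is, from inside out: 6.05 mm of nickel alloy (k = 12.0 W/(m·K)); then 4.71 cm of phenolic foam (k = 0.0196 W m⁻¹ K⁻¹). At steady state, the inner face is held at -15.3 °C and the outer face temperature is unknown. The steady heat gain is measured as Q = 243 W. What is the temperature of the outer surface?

T_out = 20.1 °C

Sum the resistances:
  R_nickel alloy = L/(kA) = 0.00605/(12.0·16.5) = 3.056×10^-5 K/W
  R_phenolic foam = L/(kA) = 0.0471/(0.0196·16.5) = 0.1456 K/W
ΣR = 0.1457 K/W
ΔT = Q·ΣR = 243 × 0.1457 = 35.41 K
Heat flows inward, so T_out = T_in + ΔT = -15.3 + 35.41 = 20.1 °C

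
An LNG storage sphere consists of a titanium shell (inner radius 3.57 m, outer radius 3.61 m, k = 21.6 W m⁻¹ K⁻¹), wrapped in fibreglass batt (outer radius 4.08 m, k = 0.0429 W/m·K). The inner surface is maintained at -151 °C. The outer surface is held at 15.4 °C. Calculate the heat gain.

Series thermal resistances, inner to outer:
  R_titanium = (1/3.57 − 1/3.61)/(4πk) = 0.003104/(4π·21.6) = 1.143×10^-5 K/W
  R_fibreglass batt = (1/3.61 − 1/4.08)/(4πk) = 0.03191/(4π·0.0429) = 0.05919 K/W
ΣR = 1.143×10^-5 + 0.05919 = 0.05920 K/W
Q = ΔT/ΣR = (-151 °C − 15.4 °C)/0.05920 = -2810 W
(Negative Q ⇒ heat flows inward; heat gain = 2810 W.)

Q = 2.81 kW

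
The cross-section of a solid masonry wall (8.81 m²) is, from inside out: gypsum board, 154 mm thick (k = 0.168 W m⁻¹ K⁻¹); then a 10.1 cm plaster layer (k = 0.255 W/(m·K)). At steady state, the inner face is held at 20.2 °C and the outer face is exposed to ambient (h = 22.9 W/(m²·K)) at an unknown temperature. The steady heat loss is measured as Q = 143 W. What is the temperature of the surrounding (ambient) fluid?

Series resistances:
  R_gypsum board = L/(kA) = 0.154/(0.168·8.81) = 0.1040 K/W
  R_plaster = L/(kA) = 0.101/(0.255·8.81) = 0.04496 K/W
  R_conv,out = 1/(hA) = 1/(22.9·8.81) = 0.004957 K/W
ΣR = 0.1540 K/W
ΔT = Q·ΣR = 143 × 0.1540 = 22.02 K
Heat flows outward, so T_out = T_in − ΔT = 20.2 − 22.02 = -1.82 °C

T_out = -1.82 °C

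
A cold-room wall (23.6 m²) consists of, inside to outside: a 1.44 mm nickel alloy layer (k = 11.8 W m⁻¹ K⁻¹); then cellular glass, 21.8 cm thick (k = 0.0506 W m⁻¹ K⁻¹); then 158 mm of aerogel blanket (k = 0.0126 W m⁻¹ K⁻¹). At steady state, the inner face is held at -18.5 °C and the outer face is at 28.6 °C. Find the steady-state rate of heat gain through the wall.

Q = 66.0 W

Treat each layer as a resistance in series:
  R_nickel alloy = L/(kA) = 0.00144/(11.8·23.6) = 5.171×10^-6 K/W
  R_cellular glass = L/(kA) = 0.218/(0.0506·23.6) = 0.1826 K/W
  R_aerogel blanket = L/(kA) = 0.158/(0.0126·23.6) = 0.5313 K/W
ΣR = 5.171×10^-6 + 0.1826 + 0.5313 = 0.7139 K/W
Q = ΔT/ΣR = (-18.5 °C − 28.6 °C)/0.7139 = -66.0 W
(Negative Q ⇒ heat flows inward; heat gain = 66.0 W.)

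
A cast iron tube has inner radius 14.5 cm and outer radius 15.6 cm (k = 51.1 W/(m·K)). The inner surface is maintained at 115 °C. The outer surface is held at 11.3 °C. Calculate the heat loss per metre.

Q' = 2πk·ΔT/ln(r₂/r₁) = 2π × 51.1 × 103.7 / ln(0.156/0.145) = 4.55×10^5 W/m

Q' = 455 kW/m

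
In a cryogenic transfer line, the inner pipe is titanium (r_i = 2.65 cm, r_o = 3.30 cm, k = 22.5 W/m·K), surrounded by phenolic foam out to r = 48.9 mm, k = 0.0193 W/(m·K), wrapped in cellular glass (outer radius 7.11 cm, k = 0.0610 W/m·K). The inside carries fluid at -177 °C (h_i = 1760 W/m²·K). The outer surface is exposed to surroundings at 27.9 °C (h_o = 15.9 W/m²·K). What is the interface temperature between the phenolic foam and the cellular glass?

Treat each layer as a resistance in series:
  R'_conv,in = 1/(2πr h) = 1/(2π·0.0265·1760) = 0.003412 m·K/W
  R'_titanium = ln(0.0330/0.0265)/(2πk) = 0.2194/(2π·22.5) = 0.001552 m·K/W
  R'_phenolic foam = ln(0.0489/0.0330)/(2πk) = 0.3933/(2π·0.0193) = 3.243 m·K/W
  R'_cellular glass = ln(0.0711/0.0489)/(2πk) = 0.3743/(2π·0.0610) = 0.9766 m·K/W
  R'_conv,out = 1/(2πr h) = 1/(2π·0.0711·15.9) = 0.1408 m·K/W
ΣR = 0.003412 + 0.001552 + 3.243 + 0.9766 + 0.1408 = 4.365 m·K/W
Q' = ΔT/ΣR = (-177 °C − 27.9 °C)/4.365 = -46.94 W/m
From the inner boundary to the phenolic foam/cellular glass interface, ΣR_partial = 3.248 m·K/W.
T_interface = T_in − Q'·ΣR_partial = -177 °C − (-46.94)(3.248) = -24.5 °C

T = -24.5 °C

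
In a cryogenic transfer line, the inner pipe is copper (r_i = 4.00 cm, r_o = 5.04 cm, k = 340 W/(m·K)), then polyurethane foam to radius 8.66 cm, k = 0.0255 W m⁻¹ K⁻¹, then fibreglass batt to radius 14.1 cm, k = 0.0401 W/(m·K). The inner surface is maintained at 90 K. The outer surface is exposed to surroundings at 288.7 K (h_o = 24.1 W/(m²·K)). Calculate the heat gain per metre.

Q' = 37.1 W/m

Treat each layer as a resistance in series:
  R'_copper = ln(0.0504/0.0400)/(2πk) = 0.2311/(2π·340) = 1.082×10^-4 m·K/W
  R'_polyurethane foam = ln(0.0866/0.0504)/(2πk) = 0.5413/(2π·0.0255) = 3.379 m·K/W
  R'_fibreglass batt = ln(0.141/0.0866)/(2πk) = 0.4875/(2π·0.0401) = 1.935 m·K/W
  R'_conv,out = 1/(2πr h) = 1/(2π·0.141·24.1) = 0.04684 m·K/W
ΣR = 1.082×10^-4 + 3.379 + 1.935 + 0.04684 = 5.361 m·K/W
Q' = ΔT/ΣR = (90 K − 288.7 K)/5.361 = -37.1 W/m
(Negative Q' ⇒ heat flows inward; heat gain = 37.1 W/m.)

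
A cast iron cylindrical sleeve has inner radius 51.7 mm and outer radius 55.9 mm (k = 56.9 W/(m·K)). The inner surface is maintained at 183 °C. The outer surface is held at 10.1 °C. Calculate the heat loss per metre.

Q' = 2πk·ΔT/ln(r₂/r₁) = 2π × 56.9 × 172.9 / ln(0.0559/0.0517) = 7.91×10^5 W/m

Q' = 791 kW/m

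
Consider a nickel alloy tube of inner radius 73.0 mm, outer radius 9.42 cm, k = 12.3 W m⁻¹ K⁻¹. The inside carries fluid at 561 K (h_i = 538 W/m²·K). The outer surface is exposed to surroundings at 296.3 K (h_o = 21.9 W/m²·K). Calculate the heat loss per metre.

Q' = 3.13 kW/m

Treat each layer as a resistance in series:
  R'_conv,in = 1/(2πr h) = 1/(2π·0.0730·538) = 0.004052 m·K/W
  R'_nickel alloy = ln(0.0942/0.0730)/(2πk) = 0.2550/(2π·12.3) = 0.003299 m·K/W
  R'_conv,out = 1/(2πr h) = 1/(2π·0.0942·21.9) = 0.07715 m·K/W
ΣR = 0.004052 + 0.003299 + 0.07715 = 0.08450 m·K/W
Q' = ΔT/ΣR = (561 K − 296.3 K)/0.08450 = 3130 W/m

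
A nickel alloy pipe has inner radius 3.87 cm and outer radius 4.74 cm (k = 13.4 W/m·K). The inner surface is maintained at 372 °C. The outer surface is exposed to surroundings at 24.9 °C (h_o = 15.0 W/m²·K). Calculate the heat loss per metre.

Q' = 1530 W/m

Treat each layer as a resistance in series:
  R'_nickel alloy = ln(0.0474/0.0387)/(2πk) = 0.2028/(2π·13.4) = 0.002408 m·K/W
  R'_conv,out = 1/(2πr h) = 1/(2π·0.0474·15.0) = 0.2238 m·K/W
ΣR = 0.002408 + 0.2238 = 0.2262 m·K/W
Q' = ΔT/ΣR = (372 °C − 24.9 °C)/0.2262 = 1530 W/m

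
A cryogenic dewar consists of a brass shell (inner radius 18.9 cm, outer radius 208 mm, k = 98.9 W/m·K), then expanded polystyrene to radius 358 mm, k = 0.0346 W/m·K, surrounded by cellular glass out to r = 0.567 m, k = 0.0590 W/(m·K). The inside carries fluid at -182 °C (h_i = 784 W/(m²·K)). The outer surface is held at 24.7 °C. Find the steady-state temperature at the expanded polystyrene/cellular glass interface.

T = -22.9 °C

Resistance network (inner→outer):
  R_conv,in = 1/(4πr²h) = 1/(4π·0.189²·784) = 0.002842 K/W
  R_brass = (1/0.189 − 1/0.208)/(4πk) = 0.4833/(4π·98.9) = 3.889×10^-4 K/W
  R_expanded polystyrene = (1/0.208 − 1/0.358)/(4πk) = 2.014/(4π·0.0346) = 4.633 K/W
  R_cellular glass = (1/0.358 − 1/0.567)/(4πk) = 1.030/(4π·0.0590) = 1.389 K/W
ΣR = 0.002842 + 3.889×10^-4 + 4.633 + 1.389 = 6.025 K/W
Q = ΔT/ΣR = (-182 °C − 24.7 °C)/6.025 = -34.31 W
From the inner boundary to the expanded polystyrene/cellular glass interface, ΣR_partial = 4.636 K/W.
T_interface = T_in − Q·ΣR_partial = -182 °C − (-34.31)(4.636) = -22.9 °C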